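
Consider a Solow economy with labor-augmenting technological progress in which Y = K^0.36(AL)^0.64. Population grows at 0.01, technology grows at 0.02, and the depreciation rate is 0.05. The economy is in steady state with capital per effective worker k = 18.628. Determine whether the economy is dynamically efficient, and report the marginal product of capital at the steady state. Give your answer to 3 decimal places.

dynamically inefficient; MPK ≈ 0.055

The effective depreciation rate is n + g + δ = 0.01 + 0.02 + 0.05 = 0.08.
MPK = 0.36·k^(0.36−1) = 0.36·18.628^(-0.64) ≈ 0.0554.
MPK < 0.08, so the economy is dynamically inefficient (over-saving).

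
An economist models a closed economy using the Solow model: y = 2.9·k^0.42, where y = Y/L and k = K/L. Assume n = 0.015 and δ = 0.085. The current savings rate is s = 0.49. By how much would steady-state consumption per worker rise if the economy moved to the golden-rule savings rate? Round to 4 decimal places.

Δc ≈ 0.1732

Capital per worker breaks even when investment replaces (n + δ)·k; here n + δ = 0.1.
Current steady state (s = 0.49): k* = (0.49·2.9/0.1)^(1/0.58) ≈ 97.1027, y* = 2.9·97.1027^0.42 ≈ 19.8169, c* = (1−0.49)·19.8169 ≈ 10.1066.
Setting f'(k) = n+δ gives 0.42·2.9·k^(0.42−1) = 0.1, hence k_gold = (0.42·2.9/0.1)^(1/0.58) ≈ 74.4399.
y_gold = 2.9·74.4399^0.42 ≈ 17.7238, c_gold = y_gold − 0.1·k_gold ≈ 10.2798.
Gain: Δc = 10.2798 − 10.1066 ≈ 0.1732.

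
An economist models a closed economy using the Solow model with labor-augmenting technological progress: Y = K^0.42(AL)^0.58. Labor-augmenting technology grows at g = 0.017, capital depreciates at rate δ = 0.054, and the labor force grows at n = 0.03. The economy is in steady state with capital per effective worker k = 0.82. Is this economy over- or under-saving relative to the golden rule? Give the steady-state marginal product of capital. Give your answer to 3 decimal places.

Break-even investment rate: n + g + δ = 0.03 + 0.017 + 0.054 = 0.101.
MPK = 0.42·k^(0.42−1) = 0.42·0.82^(-0.58) ≈ 0.4712.
MPK > 0.101, so the economy is dynamically efficient (under-saving).

under-saving; MPK ≈ 0.471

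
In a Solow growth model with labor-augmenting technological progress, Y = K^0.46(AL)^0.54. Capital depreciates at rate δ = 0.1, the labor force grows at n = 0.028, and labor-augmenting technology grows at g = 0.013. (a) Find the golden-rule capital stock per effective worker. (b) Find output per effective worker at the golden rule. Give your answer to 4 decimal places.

(a) k_gold ≈ 8.9330; (b) y_gold ≈ 2.7382

The effective depreciation rate is n + g + δ = 0.028 + 0.013 + 0.1 = 0.141.
Setting f'(k) = n+g+δ gives 0.46·k^(0.46−1) = 0.141, hence k_gold = (0.46/0.141)^(1/0.54) ≈ 8.9330.
y_gold = 8.9330^0.46 ≈ 2.7382.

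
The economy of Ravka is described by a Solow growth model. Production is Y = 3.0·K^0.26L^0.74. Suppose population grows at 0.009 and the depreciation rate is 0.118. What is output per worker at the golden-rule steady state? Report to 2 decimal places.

Break-even investment rate: n + δ = 0.009 + 0.118 = 0.127.
Maximizing c = f(k) − (n+δ)·k gives f'(k) = n+δ, i.e. 0.26·3.0·k^(0.26−1) = 0.127, so k_gold = (0.26·3.0/0.127)^(1/0.74) ≈ 11.6214.
Output: y_gold = 3.0·k_gold^0.26 = 3.0·11.6214^0.26 ≈ 5.6766.

y_gold ≈ 5.68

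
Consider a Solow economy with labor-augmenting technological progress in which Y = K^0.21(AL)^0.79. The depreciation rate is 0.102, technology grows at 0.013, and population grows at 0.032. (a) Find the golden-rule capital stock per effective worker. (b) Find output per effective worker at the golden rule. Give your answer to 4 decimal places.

n + g + δ = 0.032 + 0.013 + 0.102 = 0.147.
Maximizing c = f(k) − (n+g+δ)·k gives f'(k) = n+g+δ, i.e. 0.21·k^(0.21−1) = 0.147, so k_gold = (0.21/0.147)^(1/0.79) ≈ 1.5706.
y_gold = 1.5706^0.21 ≈ 1.0995.

(a) k_gold ≈ 1.5706; (b) y_gold ≈ 1.0995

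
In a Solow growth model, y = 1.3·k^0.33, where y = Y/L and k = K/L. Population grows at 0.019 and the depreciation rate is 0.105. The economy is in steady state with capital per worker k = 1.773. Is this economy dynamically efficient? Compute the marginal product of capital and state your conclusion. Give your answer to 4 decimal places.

Break-even investment rate: n + δ = 0.019 + 0.105 = 0.124.
MPK = 0.33·1.3·k^(0.33−1) = 0.33·1.3·1.773^(-0.67) ≈ 0.2923.
MPK > 0.124, so the economy is dynamically efficient (under-saving).

dynamically efficient; MPK ≈ 0.2923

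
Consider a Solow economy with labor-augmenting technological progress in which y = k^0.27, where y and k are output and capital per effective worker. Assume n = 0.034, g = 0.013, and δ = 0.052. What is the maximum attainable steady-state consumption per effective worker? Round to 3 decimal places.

c_gold ≈ 1.058

Break-even investment rate: n + g + δ = 0.034 + 0.013 + 0.052 = 0.099.
Golden rule sets MPK = n+g+δ: 0.27·k^(0.27−1) = 0.099, so k_gold = (0.27/0.099)^(1/0.73) ≈ 3.9527.
y_gold = 3.9527^0.27 ≈ 1.4493.
c_gold = y_gold − (n+g+δ)·k_gold = 1.4493 − 0.099·3.9527 ≈ 1.0580.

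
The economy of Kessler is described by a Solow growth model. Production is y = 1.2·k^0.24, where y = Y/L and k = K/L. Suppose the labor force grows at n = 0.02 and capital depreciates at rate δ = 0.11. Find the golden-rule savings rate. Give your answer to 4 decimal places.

s_gold = 0.2400

Capital per worker breaks even when investment replaces (n + δ)·k; here n + δ = 0.13.
At the golden rule MPK = n+δ, and in any Cobb-Douglas steady state s = (n+δ)·k/y = MPK·k/y = capital's share 0.24.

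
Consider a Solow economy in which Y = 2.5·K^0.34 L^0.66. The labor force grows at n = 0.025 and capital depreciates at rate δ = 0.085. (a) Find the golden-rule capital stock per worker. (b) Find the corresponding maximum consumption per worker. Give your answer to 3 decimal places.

(a) k_gold ≈ 22.156; (b) c_gold ≈ 4.731

Break-even investment rate: n + δ = 0.025 + 0.085 = 0.11.
Golden rule sets MPK = n+δ: 0.34·2.5·k^(0.34−1) = 0.11, so k_gold = (0.34·2.5/0.11)^(1/0.66) ≈ 22.1562.
y_gold = 2.5·22.1562^0.34 ≈ 7.1682; c_gold = y_gold − 0.11·k_gold ≈ 4.7310.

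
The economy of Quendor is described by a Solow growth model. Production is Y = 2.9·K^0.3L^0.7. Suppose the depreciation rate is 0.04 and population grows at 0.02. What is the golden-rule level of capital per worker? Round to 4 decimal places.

k_gold ≈ 45.6139

n + δ = 0.02 + 0.04 = 0.06.
Maximizing c = f(k) − (n+δ)·k gives f'(k) = n+δ, i.e. 0.3·2.9·k^(0.3−1) = 0.06, so k_gold = (0.3·2.9/0.06)^(1/0.7) ≈ 45.6139.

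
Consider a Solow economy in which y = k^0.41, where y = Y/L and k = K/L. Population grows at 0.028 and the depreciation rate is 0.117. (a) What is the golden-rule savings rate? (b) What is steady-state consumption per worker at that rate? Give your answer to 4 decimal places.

(a) s_gold = 0.4100; (b) c_gold ≈ 1.2149

n + δ = 0.028 + 0.117 = 0.145.
For Cobb-Douglas, s_gold equals capital's share: s_gold = 0.41.
Setting f'(k) = n+δ gives 0.41·k^(0.41−1) = 0.145, hence k_gold = (0.41/0.145)^(1/0.59) ≈ 5.8225.
y_gold = 5.8225^0.41 ≈ 2.0592; c_gold = (1−0.41)·y_gold ≈ 1.2149.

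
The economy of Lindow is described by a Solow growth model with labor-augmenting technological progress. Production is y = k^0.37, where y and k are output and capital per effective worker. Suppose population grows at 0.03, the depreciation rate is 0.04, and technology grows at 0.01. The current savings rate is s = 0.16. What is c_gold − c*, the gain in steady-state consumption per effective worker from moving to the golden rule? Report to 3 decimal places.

The effective depreciation rate is n + g + δ = 0.03 + 0.01 + 0.04 = 0.08.
Current steady state (s = 0.16): k* = (0.16/0.08)^(1/0.63) ≈ 3.0049, y* = 3.0049^0.37 ≈ 1.5024, c* = (1−0.16)·1.5024 ≈ 1.2620.
At the golden rule the marginal product of capital equals n+g+δ: 0.37·k^(0.37−1) = 0.08. Solving, k_gold = (0.37/0.08)^(1/0.63) ≈ 11.3693.
y_gold = 11.3693^0.37 ≈ 2.4582, c_gold = y_gold − 0.08·k_gold ≈ 1.5487.
Gain: Δc = 1.5487 − 1.2620 ≈ 0.2866.

Δc ≈ 0.287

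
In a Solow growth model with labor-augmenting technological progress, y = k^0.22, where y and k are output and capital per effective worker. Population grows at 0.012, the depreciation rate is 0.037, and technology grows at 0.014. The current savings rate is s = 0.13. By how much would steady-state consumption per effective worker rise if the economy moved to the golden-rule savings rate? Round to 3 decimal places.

Δc ≈ 0.043

Capital per effective worker breaks even when investment replaces (n + g + δ)·k; here n + g + δ = 0.063.
Current steady state (s = 0.13): k* = (0.13/0.063)^(1/0.78) ≈ 2.5313, y* = 2.5313^0.22 ≈ 1.2267, c* = (1−0.13)·1.2267 ≈ 1.0672.
Maximizing c = f(k) − (n+g+δ)·k gives f'(k) = n+g+δ, i.e. 0.22·k^(0.22−1) = 0.063, so k_gold = (0.22/0.063)^(1/0.78) ≈ 4.9689.
y_gold = 4.9689^0.22 ≈ 1.4229, c_gold = y_gold − 0.063·k_gold ≈ 1.1099.
Gain: Δc = 1.1099 − 1.0672 ≈ 0.0427.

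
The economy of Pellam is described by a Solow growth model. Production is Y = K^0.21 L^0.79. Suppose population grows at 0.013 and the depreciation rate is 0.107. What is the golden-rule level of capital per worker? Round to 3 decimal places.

The effective depreciation rate is n + δ = 0.013 + 0.107 = 0.12.
Setting f'(k) = n+δ gives 0.21·k^(0.21−1) = 0.12, hence k_gold = (0.21/0.12)^(1/0.79) ≈ 2.0307.

k_gold ≈ 2.031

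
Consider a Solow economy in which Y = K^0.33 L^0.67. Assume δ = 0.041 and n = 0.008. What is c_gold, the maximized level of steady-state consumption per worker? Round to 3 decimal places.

c_gold ≈ 1.714

Capital per worker breaks even when investment replaces (n + δ)·k; here n + δ = 0.049.
At the golden rule the marginal product of capital equals n+δ: 0.33·k^(0.33−1) = 0.049. Solving, k_gold = (0.33/0.049)^(1/0.67) ≈ 17.2304.
y_gold = 17.2304^0.33 ≈ 2.5585.
c_gold = y_gold − (n+δ)·k_gold = 2.5585 − 0.049·17.2304 ≈ 1.7142.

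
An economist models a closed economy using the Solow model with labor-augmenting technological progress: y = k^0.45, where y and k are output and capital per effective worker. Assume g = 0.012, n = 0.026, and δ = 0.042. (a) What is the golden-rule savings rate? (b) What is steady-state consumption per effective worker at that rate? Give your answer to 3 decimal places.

Capital per effective worker breaks even when investment replaces (n + g + δ)·k; here n + g + δ = 0.08.
For Cobb-Douglas, s_gold equals capital's share: s_gold = 0.45.
At the golden rule the marginal product of capital equals n+g+δ: 0.45·k^(0.45−1) = 0.08. Solving, k_gold = (0.45/0.08)^(1/0.55) ≈ 23.1132.
y_gold = 23.1132^0.45 ≈ 4.1090; c_gold = (1−0.45)·y_gold ≈ 2.2600.

(a) s_gold = 0.450; (b) c_gold ≈ 2.260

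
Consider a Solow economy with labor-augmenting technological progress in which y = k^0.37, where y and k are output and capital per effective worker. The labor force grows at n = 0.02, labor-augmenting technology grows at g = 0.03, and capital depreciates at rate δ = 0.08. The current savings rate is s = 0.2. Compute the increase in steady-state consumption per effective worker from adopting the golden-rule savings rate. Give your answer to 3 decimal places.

Δc ≈ 0.134

The effective depreciation rate is n + g + δ = 0.02 + 0.03 + 0.08 = 0.13.
Current steady state (s = 0.2): k* = (0.2/0.13)^(1/0.63) ≈ 1.9814, y* = 1.9814^0.37 ≈ 1.2879, c* = (1−0.2)·1.2879 ≈ 1.0303.
Setting f'(k) = n+g+δ gives 0.37·k^(0.37−1) = 0.13, hence k_gold = (0.37/0.13)^(1/0.63) ≈ 5.2607.
y_gold = 5.2607^0.37 ≈ 1.8484, c_gold = y_gold − 0.13·k_gold ≈ 1.1645.
Gain: Δc = 1.1645 − 1.0303 ≈ 0.1342.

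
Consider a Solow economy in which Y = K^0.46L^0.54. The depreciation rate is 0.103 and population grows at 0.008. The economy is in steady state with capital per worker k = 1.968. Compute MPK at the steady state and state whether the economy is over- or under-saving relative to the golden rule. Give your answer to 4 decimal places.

under-saving; MPK ≈ 0.3191

Capital per worker breaks even when investment replaces (n + δ)·k; here n + δ = 0.111.
MPK = 0.46·k^(0.46−1) = 0.46·1.968^(-0.54) ≈ 0.3191.
MPK > 0.111, so the economy is dynamically efficient (under-saving).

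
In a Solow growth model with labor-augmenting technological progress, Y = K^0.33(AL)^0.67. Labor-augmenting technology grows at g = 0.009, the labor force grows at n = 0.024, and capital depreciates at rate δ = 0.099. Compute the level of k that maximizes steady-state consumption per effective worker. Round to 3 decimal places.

Capital per effective worker breaks even when investment replaces (n + g + δ)·k; here n + g + δ = 0.132.
Setting f'(k) = n+g+δ gives 0.33·k^(0.33−1) = 0.132, hence k_gold = (0.33/0.132)^(1/0.67) ≈ 3.9259.

k_gold ≈ 3.926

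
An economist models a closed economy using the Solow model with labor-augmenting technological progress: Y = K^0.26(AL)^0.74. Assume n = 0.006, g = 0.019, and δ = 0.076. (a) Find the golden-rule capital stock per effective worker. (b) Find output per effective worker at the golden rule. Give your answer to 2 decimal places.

Break-even investment rate: n + g + δ = 0.006 + 0.019 + 0.076 = 0.101.
Maximizing c = f(k) − (n+g+δ)·k gives f'(k) = n+g+δ, i.e. 0.26·k^(0.26−1) = 0.101, so k_gold = (0.26/0.101)^(1/0.74) ≈ 3.5887.
y_gold = 3.5887^0.26 ≈ 1.3941.

(a) k_gold ≈ 3.59; (b) y_gold ≈ 1.39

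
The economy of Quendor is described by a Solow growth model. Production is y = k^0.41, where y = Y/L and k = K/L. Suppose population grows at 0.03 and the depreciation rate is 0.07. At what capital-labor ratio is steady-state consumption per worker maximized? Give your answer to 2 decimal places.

k_gold ≈ 10.93

Break-even investment rate: n + δ = 0.03 + 0.07 = 0.1.
Setting f'(k) = n+δ gives 0.41·k^(0.41−1) = 0.1, hence k_gold = (0.41/0.1)^(1/0.59) ≈ 10.9299.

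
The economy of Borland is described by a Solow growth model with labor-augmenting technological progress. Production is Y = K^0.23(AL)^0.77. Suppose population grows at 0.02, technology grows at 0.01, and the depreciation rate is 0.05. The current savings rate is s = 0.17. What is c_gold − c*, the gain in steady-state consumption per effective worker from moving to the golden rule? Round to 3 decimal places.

Δc ≈ 0.016

Capital per effective worker breaks even when investment replaces (n + g + δ)·k; here n + g + δ = 0.08.
Current steady state (s = 0.17): k* = (0.17/0.08)^(1/0.77) ≈ 2.6616, y* = 2.6616^0.23 ≈ 1.2525, c* = (1−0.17)·1.2525 ≈ 1.0396.
Golden rule sets MPK = n+g+δ: 0.23·k^(0.23−1) = 0.08, so k_gold = (0.23/0.08)^(1/0.77) ≈ 3.9412.
y_gold = 3.9412^0.23 ≈ 1.3709, c_gold = y_gold − 0.08·k_gold ≈ 1.0556.
Gain: Δc = 1.0556 − 1.0396 ≈ 0.0160.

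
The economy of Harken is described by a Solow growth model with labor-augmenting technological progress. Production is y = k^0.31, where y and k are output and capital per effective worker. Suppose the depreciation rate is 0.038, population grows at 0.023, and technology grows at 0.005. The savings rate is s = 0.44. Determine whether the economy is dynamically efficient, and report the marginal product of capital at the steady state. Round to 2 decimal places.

dynamically inefficient; MPK ≈ 0.05

Break-even investment rate: n + g + δ = 0.023 + 0.005 + 0.038 = 0.066.
Steady-state k*: s·k^0.31 = 0.066·k gives k* = (0.44/0.066)^(1/0.69) ≈ 15.6340.
MPK = 0.31·15.6340^(-0.69) ≈ 0.0465.
MPK < n+g+δ = 0.066, so the economy is dynamically inefficient (over-saving).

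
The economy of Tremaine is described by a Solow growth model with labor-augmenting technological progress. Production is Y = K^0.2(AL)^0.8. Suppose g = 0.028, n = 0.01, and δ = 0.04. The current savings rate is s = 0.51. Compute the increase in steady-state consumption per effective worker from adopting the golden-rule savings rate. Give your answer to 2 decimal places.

Δc ≈ 0.23

n + g + δ = 0.01 + 0.028 + 0.04 = 0.078.
Current steady state (s = 0.51): k* = (0.51/0.078)^(1/0.8) ≈ 10.4555, y* = 10.4555^0.2 ≈ 1.5991, c* = (1−0.51)·1.5991 ≈ 0.7835.
Setting f'(k) = n+g+δ gives 0.2·k^(0.2−1) = 0.078, hence k_gold = (0.2/0.078)^(1/0.8) ≈ 3.2447.
y_gold = 3.2447^0.2 ≈ 1.2654, c_gold = y_gold − 0.078·k_gold ≈ 1.0123.
Gain: Δc = 1.0123 − 0.7835 ≈ 0.2288.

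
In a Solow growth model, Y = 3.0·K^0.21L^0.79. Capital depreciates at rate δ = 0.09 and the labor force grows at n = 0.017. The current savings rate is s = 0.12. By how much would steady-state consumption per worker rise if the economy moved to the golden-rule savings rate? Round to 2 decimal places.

Break-even investment rate: n + δ = 0.017 + 0.09 = 0.107.
Current steady state (s = 0.12): k* = (0.12·3.0/0.107)^(1/0.79) ≈ 4.6450, y* = 3.0·4.6450^0.21 ≈ 4.1418, c* = (1−0.12)·4.1418 ≈ 3.6448.
At the golden rule the marginal product of capital equals n+δ: 0.21·3.0·k^(0.21−1) = 0.107. Solving, k_gold = (0.21·3.0/0.107)^(1/0.79) ≈ 9.4325.
y_gold = 3.0·9.4325^0.21 ≈ 4.8061, c_gold = y_gold − 0.107·k_gold ≈ 3.7968.
Gain: Δc = 3.7968 − 3.6448 ≈ 0.1520.

Δc ≈ 0.15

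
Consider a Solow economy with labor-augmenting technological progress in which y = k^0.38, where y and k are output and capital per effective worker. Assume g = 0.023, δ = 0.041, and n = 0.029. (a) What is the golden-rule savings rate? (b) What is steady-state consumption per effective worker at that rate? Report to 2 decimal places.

(a) s_gold = 0.38; (b) c_gold ≈ 1.47

Break-even investment rate: n + g + δ = 0.029 + 0.023 + 0.041 = 0.093.
For Cobb-Douglas, s_gold equals capital's share: s_gold = 0.38.
Setting f'(k) = n+g+δ gives 0.38·k^(0.38−1) = 0.093, hence k_gold = (0.38/0.093)^(1/0.62) ≈ 9.6821.
y_gold = 9.6821^0.38 ≈ 2.3696; c_gold = (1−0.38)·y_gold ≈ 1.4691.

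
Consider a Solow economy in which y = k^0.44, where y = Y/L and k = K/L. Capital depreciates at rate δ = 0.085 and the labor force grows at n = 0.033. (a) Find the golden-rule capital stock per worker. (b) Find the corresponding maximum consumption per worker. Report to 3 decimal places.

(a) k_gold ≈ 10.487; (b) c_gold ≈ 1.575

Capital per worker breaks even when investment replaces (n + δ)·k; here n + δ = 0.118.
At the golden rule the marginal product of capital equals n+δ: 0.44·k^(0.44−1) = 0.118. Solving, k_gold = (0.44/0.118)^(1/0.56) ≈ 10.4873.
y_gold = 10.4873^0.44 ≈ 2.8125; c_gold = y_gold − 0.118·k_gold ≈ 1.5750.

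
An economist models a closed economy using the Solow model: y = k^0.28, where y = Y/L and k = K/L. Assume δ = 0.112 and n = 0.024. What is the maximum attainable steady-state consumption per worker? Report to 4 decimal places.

The effective depreciation rate is n + δ = 0.024 + 0.112 = 0.136.
Maximizing c = f(k) − (n+δ)·k gives f'(k) = n+δ, i.e. 0.28·k^(0.28−1) = 0.136, so k_gold = (0.28/0.136)^(1/0.72) ≈ 2.7264.
y_gold = 2.7264^0.28 ≈ 1.3242.
c_gold = y_gold − (n+δ)·k_gold = 1.3242 − 0.136·2.7264 ≈ 0.9534.

c_gold ≈ 0.9534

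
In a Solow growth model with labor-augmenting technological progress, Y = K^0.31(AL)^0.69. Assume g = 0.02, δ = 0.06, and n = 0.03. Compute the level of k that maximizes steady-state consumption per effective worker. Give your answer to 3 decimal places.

n + g + δ = 0.03 + 0.02 + 0.06 = 0.11.
Golden rule sets MPK = n+g+δ: 0.31·k^(0.31−1) = 0.11, so k_gold = (0.31/0.11)^(1/0.69) ≈ 4.4888.

k_gold ≈ 4.489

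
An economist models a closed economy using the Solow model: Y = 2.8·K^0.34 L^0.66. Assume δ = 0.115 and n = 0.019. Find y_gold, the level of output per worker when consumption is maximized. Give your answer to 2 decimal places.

n + δ = 0.019 + 0.115 = 0.134.
Golden rule sets MPK = n+δ: 0.34·2.8·k^(0.34−1) = 0.134, so k_gold = (0.34·2.8/0.134)^(1/0.66) ≈ 19.5074.
Output: y_gold = 2.8·k_gold^0.34 = 2.8·19.5074^0.34 ≈ 7.6882.

y_gold ≈ 7.69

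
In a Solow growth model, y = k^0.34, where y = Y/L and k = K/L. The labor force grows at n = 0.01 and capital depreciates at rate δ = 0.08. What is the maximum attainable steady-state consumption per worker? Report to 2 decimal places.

Break-even investment rate: n + δ = 0.01 + 0.08 = 0.09.
Golden rule sets MPK = n+δ: 0.34·k^(0.34−1) = 0.09, so k_gold = (0.34/0.09)^(1/0.66) ≈ 7.4920.
y_gold = 7.4920^0.34 ≈ 1.9832.
c_gold = y_gold − (n+δ)·k_gold = 1.9832 − 0.09·7.4920 ≈ 1.3089.

c_gold ≈ 1.31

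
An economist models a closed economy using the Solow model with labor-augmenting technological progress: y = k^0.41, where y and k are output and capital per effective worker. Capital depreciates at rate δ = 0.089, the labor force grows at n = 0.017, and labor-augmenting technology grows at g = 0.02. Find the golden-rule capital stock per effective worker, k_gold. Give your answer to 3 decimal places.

The effective depreciation rate is n + g + δ = 0.017 + 0.02 + 0.089 = 0.126.
At the golden rule the marginal product of capital equals n+g+δ: 0.41·k^(0.41−1) = 0.126. Solving, k_gold = (0.41/0.126)^(1/0.59) ≈ 7.3875.

k_gold ≈ 7.387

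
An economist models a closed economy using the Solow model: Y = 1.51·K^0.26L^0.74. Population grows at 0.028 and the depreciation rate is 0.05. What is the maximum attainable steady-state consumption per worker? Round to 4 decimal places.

c_gold ≈ 1.9715

Capital per worker breaks even when investment replaces (n + δ)·k; here n + δ = 0.078.
Setting f'(k) = n+δ gives 0.26·1.51·k^(0.26−1) = 0.078, hence k_gold = (0.26·1.51/0.078)^(1/0.74) ≈ 8.8808.
y_gold = 1.51·8.8808^0.26 ≈ 2.6642.
c_gold = y_gold − (n+δ)·k_gold = 2.6642 − 0.078·8.8808 ≈ 1.9715.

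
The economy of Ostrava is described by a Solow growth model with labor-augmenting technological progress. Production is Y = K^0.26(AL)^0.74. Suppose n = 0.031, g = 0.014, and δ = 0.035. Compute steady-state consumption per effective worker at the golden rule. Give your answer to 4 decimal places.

Capital per effective worker breaks even when investment replaces (n + g + δ)·k; here n + g + δ = 0.08.
Golden rule sets MPK = n+g+δ: 0.26·k^(0.26−1) = 0.08, so k_gold = (0.26/0.08)^(1/0.74) ≈ 4.9174.
y_gold = 4.9174^0.26 ≈ 1.5130.
c_gold = y_gold − (n+g+δ)·k_gold = 1.5130 − 0.08·4.9174 ≈ 1.1197.

c_gold ≈ 1.1197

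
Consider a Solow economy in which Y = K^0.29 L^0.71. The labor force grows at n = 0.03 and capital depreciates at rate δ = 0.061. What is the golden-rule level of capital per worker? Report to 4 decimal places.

k_gold ≈ 5.1163

Capital per worker breaks even when investment replaces (n + δ)·k; here n + δ = 0.091.
Maximizing c = f(k) − (n+δ)·k gives f'(k) = n+δ, i.e. 0.29·k^(0.29−1) = 0.091, so k_gold = (0.29/0.091)^(1/0.71) ≈ 5.1163.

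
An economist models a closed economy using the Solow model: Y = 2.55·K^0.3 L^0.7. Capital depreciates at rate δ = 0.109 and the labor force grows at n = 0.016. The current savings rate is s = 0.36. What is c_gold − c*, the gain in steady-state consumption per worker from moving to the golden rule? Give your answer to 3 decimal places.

n + δ = 0.016 + 0.109 = 0.125.
Current steady state (s = 0.36): k* = (0.36·2.55/0.125)^(1/0.7) ≈ 17.2602, y* = 2.55·17.2602^0.3 ≈ 5.9931, c* = (1−0.36)·5.9931 ≈ 3.8356.
Golden rule sets MPK = n+δ: 0.3·2.55·k^(0.3−1) = 0.125, so k_gold = (0.3·2.55/0.125)^(1/0.7) ≈ 13.3024.
y_gold = 2.55·13.3024^0.3 ≈ 5.5427, c_gold = y_gold − 0.125·k_gold ≈ 3.8799.
Gain: Δc = 3.8799 − 3.8356 ≈ 0.0443.

Δc ≈ 0.044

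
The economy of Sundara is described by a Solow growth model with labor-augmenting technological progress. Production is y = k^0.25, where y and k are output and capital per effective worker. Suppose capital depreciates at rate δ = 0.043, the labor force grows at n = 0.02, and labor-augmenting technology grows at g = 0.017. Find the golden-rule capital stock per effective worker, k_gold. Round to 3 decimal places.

Capital per effective worker breaks even when investment replaces (n + g + δ)·k; here n + g + δ = 0.08.
Setting f'(k) = n+g+δ gives 0.25·k^(0.25−1) = 0.08, hence k_gold = (0.25/0.08)^(1/0.75) ≈ 4.5688.

k_gold ≈ 4.569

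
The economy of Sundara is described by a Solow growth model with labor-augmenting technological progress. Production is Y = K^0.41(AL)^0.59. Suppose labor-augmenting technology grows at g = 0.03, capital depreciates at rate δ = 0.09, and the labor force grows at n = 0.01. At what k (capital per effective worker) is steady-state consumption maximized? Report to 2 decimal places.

k_gold ≈ 7.01

n + g + δ = 0.01 + 0.03 + 0.09 = 0.13.
At the golden rule the marginal product of capital equals n+g+δ: 0.41·k^(0.41−1) = 0.13. Solving, k_gold = (0.41/0.13)^(1/0.59) ≈ 7.0064.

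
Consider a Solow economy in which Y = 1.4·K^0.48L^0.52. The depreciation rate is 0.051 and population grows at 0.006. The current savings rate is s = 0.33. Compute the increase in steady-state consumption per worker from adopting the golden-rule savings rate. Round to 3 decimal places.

Δc ≈ 0.627

Break-even investment rate: n + δ = 0.006 + 0.051 = 0.057.
Current steady state (s = 0.33): k* = (0.33·1.4/0.057)^(1/0.52) ≈ 55.9280, y* = 1.4·55.9280^0.48 ≈ 9.6603, c* = (1−0.33)·9.6603 ≈ 6.4724.
Maximizing c = f(k) − (n+δ)·k gives f'(k) = n+δ, i.e. 0.48·1.4·k^(0.48−1) = 0.057, so k_gold = (0.48·1.4/0.057)^(1/0.52) ≈ 114.9651.
y_gold = 1.4·114.9651^0.48 ≈ 13.6521, c_gold = y_gold − 0.057·k_gold ≈ 7.0991.
Gain: Δc = 7.0991 − 6.4724 ≈ 0.6267.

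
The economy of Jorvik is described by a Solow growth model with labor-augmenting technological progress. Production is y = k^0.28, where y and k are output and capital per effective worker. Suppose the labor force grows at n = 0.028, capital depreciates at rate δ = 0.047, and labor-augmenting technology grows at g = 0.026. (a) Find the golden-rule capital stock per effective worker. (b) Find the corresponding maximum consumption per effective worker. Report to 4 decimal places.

(a) k_gold ≈ 4.1215; (b) c_gold ≈ 1.0704

Capital per effective worker breaks even when investment replaces (n + g + δ)·k; here n + g + δ = 0.101.
Setting f'(k) = n+g+δ gives 0.28·k^(0.28−1) = 0.101, hence k_gold = (0.28/0.101)^(1/0.72) ≈ 4.1215.
y_gold = 4.1215^0.28 ≈ 1.4867; c_gold = y_gold − 0.101·k_gold ≈ 1.0704.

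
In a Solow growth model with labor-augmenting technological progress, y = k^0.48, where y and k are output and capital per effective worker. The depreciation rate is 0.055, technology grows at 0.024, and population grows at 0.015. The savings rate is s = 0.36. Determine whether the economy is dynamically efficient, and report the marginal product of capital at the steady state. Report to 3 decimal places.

dynamically efficient; MPK ≈ 0.125

n + g + δ = 0.015 + 0.024 + 0.055 = 0.094.
Steady-state k*: s·k^0.48 = 0.094·k gives k* = (0.36/0.094)^(1/0.52) ≈ 13.2279.
MPK = 0.48·13.2279^(-0.52) ≈ 0.1253.
MPK > n+g+δ = 0.094, so the economy is dynamically efficient (under-saving).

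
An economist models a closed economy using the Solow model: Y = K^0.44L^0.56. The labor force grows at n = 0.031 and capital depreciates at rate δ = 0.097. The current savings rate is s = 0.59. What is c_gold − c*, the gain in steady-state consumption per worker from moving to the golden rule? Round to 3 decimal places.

Δc ≈ 0.115

n + δ = 0.031 + 0.097 = 0.128.
Current steady state (s = 0.59): k* = (0.59/0.128)^(1/0.56) ≈ 15.3135, y* = 15.3135^0.44 ≈ 3.3223, c* = (1−0.59)·3.3223 ≈ 1.3621.
At the golden rule the marginal product of capital equals n+δ: 0.44·k^(0.44−1) = 0.128. Solving, k_gold = (0.44/0.128)^(1/0.56) ≈ 9.0694.
y_gold = 9.0694^0.44 ≈ 2.6384, c_gold = y_gold − 0.128·k_gold ≈ 1.4775.
Gain: Δc = 1.4775 − 1.3621 ≈ 0.1154.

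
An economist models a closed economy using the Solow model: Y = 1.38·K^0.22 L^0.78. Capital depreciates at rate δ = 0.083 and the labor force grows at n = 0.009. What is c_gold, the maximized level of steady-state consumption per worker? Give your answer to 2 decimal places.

c_gold ≈ 1.51

n + δ = 0.009 + 0.083 = 0.092.
At the golden rule the marginal product of capital equals n+δ: 0.22·1.38·k^(0.22−1) = 0.092. Solving, k_gold = (0.22·1.38/0.092)^(1/0.78) ≈ 4.6213.
y_gold = 1.38·4.6213^0.22 ≈ 1.9325.
c_gold = y_gold − (n+δ)·k_gold = 1.9325 − 0.092·4.6213 ≈ 1.5074.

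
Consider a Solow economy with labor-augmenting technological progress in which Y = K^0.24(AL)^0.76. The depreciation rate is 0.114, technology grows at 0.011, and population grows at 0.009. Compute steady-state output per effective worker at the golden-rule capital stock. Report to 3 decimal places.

The effective depreciation rate is n + g + δ = 0.009 + 0.011 + 0.114 = 0.134.
Maximizing c = f(k) − (n+g+δ)·k gives f'(k) = n+g+δ, i.e. 0.24·k^(0.24−1) = 0.134, so k_gold = (0.24/0.134)^(1/0.76) ≈ 2.1530.
Output: y_gold = k_gold^0.24 = 2.1530^0.24 ≈ 1.2021.

y_gold ≈ 1.202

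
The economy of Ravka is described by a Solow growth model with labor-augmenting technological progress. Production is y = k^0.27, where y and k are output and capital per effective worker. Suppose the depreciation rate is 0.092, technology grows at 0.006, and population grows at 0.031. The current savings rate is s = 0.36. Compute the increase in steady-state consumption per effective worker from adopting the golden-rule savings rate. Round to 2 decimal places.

Δc ≈ 0.02

The effective depreciation rate is n + g + δ = 0.031 + 0.006 + 0.092 = 0.129.
Current steady state (s = 0.36): k* = (0.36/0.129)^(1/0.73) ≈ 4.0791, y* = 4.0791^0.27 ≈ 1.4617, c* = (1−0.36)·1.4617 ≈ 0.9355.
Maximizing c = f(k) − (n+g+δ)·k gives f'(k) = n+g+δ, i.e. 0.27·k^(0.27−1) = 0.129, so k_gold = (0.27/0.129)^(1/0.73) ≈ 2.7505.
y_gold = 2.7505^0.27 ≈ 1.3141, c_gold = y_gold − 0.129·k_gold ≈ 0.9593.
Gain: Δc = 0.9593 − 0.9355 ≈ 0.0238.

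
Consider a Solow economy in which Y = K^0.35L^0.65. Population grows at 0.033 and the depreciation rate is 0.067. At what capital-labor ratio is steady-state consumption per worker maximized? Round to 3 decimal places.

k_gold ≈ 6.871

Break-even investment rate: n + δ = 0.033 + 0.067 = 0.1.
Maximizing c = f(k) − (n+δ)·k gives f'(k) = n+δ, i.e. 0.35·k^(0.35−1) = 0.1, so k_gold = (0.35/0.1)^(1/0.65) ≈ 6.8711.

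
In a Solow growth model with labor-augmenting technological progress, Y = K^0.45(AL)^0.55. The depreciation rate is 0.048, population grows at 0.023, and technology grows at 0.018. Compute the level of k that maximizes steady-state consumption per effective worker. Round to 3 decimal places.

n + g + δ = 0.023 + 0.018 + 0.048 = 0.089.
At the golden rule the marginal product of capital equals n+g+δ: 0.45·k^(0.45−1) = 0.089. Solving, k_gold = (0.45/0.089)^(1/0.55) ≈ 19.0405.

k_gold ≈ 19.040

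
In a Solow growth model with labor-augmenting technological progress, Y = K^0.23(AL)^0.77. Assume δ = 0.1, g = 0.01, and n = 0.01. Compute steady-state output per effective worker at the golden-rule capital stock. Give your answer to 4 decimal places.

y_gold ≈ 1.2145

Capital per effective worker breaks even when investment replaces (n + g + δ)·k; here n + g + δ = 0.12.
Golden rule sets MPK = n+g+δ: 0.23·k^(0.23−1) = 0.12, so k_gold = (0.23/0.12)^(1/0.77) ≈ 2.3278.
Output: y_gold = k_gold^0.23 = 2.3278^0.23 ≈ 1.2145.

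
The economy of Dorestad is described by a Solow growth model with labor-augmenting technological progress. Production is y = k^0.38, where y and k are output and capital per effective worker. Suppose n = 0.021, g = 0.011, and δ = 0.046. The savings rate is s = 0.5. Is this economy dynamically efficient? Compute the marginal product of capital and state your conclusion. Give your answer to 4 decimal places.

dynamically inefficient; MPK ≈ 0.0593

The effective depreciation rate is n + g + δ = 0.021 + 0.011 + 0.046 = 0.078.
Steady-state k*: s·k^0.38 = 0.078·k gives k* = (0.5/0.078)^(1/0.62) ≈ 20.0176.
MPK = 0.38·20.0176^(-0.62) ≈ 0.0593.
MPK < n+g+δ = 0.078, so the economy is dynamically inefficient (over-saving).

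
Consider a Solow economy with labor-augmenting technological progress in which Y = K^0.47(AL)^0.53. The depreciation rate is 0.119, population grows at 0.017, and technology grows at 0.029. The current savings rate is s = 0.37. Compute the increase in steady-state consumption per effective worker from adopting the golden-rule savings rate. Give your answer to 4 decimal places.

Break-even investment rate: n + g + δ = 0.017 + 0.029 + 0.119 = 0.165.
Current steady state (s = 0.37): k* = (0.37/0.165)^(1/0.53) ≈ 4.5891, y* = 4.5891^0.47 ≈ 2.0465, c* = (1−0.37)·2.0465 ≈ 1.2893.
At the golden rule the marginal product of capital equals n+g+δ: 0.47·k^(0.47−1) = 0.165. Solving, k_gold = (0.47/0.165)^(1/0.53) ≈ 7.2071.
y_gold = 7.2071^0.47 ≈ 2.5302, c_gold = y_gold − 0.165·k_gold ≈ 1.3410.
Gain: Δc = 1.3410 − 1.2893 ≈ 0.0517.

Δc ≈ 0.0517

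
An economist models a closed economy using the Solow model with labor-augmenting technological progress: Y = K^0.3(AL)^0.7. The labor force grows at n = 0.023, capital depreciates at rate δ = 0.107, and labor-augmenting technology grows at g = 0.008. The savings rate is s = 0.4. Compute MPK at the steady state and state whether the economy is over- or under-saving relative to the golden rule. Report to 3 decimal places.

Break-even investment rate: n + g + δ = 0.023 + 0.008 + 0.107 = 0.138.
Steady-state k*: s·k^0.3 = 0.138·k gives k* = (0.4/0.138)^(1/0.7) ≈ 4.5736.
MPK = 0.3·4.5736^(-0.7) ≈ 0.1035.
MPK < n+g+δ = 0.138, so the economy is dynamically inefficient (over-saving).

over-saving; MPK ≈ 0.104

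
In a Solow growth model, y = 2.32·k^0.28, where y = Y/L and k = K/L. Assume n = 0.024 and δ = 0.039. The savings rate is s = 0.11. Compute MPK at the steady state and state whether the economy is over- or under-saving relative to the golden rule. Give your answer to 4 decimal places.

Capital per worker breaks even when investment replaces (n + δ)·k; here n + δ = 0.063.
Steady-state k*: s·A·k^0.28 = 0.063·k gives k* = (0.11·2.32/0.063)^(1/0.72) ≈ 6.9792.
MPK = 0.28·2.32·6.9792^(-0.72) ≈ 0.1604.
MPK > n+δ = 0.063, so the economy is dynamically efficient (under-saving).

under-saving; MPK ≈ 0.1604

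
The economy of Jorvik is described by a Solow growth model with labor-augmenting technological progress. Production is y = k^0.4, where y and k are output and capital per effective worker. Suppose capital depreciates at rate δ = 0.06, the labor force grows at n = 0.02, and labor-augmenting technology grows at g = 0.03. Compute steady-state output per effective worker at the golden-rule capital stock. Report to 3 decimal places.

y_gold ≈ 2.365

Break-even investment rate: n + g + δ = 0.02 + 0.03 + 0.06 = 0.11.
Golden rule sets MPK = n+g+δ: 0.4·k^(0.4−1) = 0.11, so k_gold = (0.4/0.11)^(1/0.6) ≈ 8.5990.
Output: y_gold = k_gold^0.4 = 8.5990^0.4 ≈ 2.3647.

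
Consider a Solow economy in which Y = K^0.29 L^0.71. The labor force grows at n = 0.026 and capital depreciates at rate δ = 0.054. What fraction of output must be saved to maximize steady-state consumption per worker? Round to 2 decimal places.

Break-even investment rate: n + δ = 0.026 + 0.054 = 0.08.
At the golden rule MPK = n+δ, and in any Cobb-Douglas steady state s = (n+δ)·k/y = MPK·k/y = capital's share 0.29.

s_gold = 0.29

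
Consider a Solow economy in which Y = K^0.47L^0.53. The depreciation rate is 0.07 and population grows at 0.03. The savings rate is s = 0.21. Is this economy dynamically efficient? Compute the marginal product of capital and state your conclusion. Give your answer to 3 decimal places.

dynamically efficient; MPK ≈ 0.224

Break-even investment rate: n + δ = 0.03 + 0.07 = 0.1.
Steady-state k*: s·k^0.47 = 0.1·k gives k* = (0.21/0.1)^(1/0.53) ≈ 4.0547.
MPK = 0.47·4.0547^(-0.53) ≈ 0.2238.
MPK > n+δ = 0.1, so the economy is dynamically efficient (under-saving).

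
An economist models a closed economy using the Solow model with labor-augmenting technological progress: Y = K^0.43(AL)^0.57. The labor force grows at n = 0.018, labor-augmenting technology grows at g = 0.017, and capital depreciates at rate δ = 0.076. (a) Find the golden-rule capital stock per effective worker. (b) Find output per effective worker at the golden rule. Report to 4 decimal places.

Capital per effective worker breaks even when investment replaces (n + g + δ)·k; here n + g + δ = 0.111.
Setting f'(k) = n+g+δ gives 0.43·k^(0.43−1) = 0.111, hence k_gold = (0.43/0.111)^(1/0.57) ≈ 10.7605.
y_gold = 10.7605^0.43 ≈ 2.7777.

(a) k_gold ≈ 10.7605; (b) y_gold ≈ 2.7777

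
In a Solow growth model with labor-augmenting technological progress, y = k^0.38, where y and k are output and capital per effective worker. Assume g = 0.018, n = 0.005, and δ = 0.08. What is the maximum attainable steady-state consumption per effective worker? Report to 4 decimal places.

n + g + δ = 0.005 + 0.018 + 0.08 = 0.103.
Maximizing c = f(k) − (n+g+δ)·k gives f'(k) = n+g+δ, i.e. 0.38·k^(0.38−1) = 0.103, so k_gold = (0.38/0.103)^(1/0.62) ≈ 8.2116.
y_gold = 8.2116^0.38 ≈ 2.2258.
c_gold = y_gold − (n+g+δ)·k_gold = 2.2258 − 0.103·8.2116 ≈ 1.3800.

c_gold ≈ 1.3800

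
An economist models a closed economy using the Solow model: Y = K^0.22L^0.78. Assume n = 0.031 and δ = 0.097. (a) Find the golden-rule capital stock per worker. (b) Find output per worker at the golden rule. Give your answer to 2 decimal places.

(a) k_gold ≈ 2.00; (b) y_gold ≈ 1.17

n + δ = 0.031 + 0.097 = 0.128.
At the golden rule the marginal product of capital equals n+δ: 0.22·k^(0.22−1) = 0.128. Solving, k_gold = (0.22/0.128)^(1/0.78) ≈ 2.0024.
y_gold = 2.0024^0.22 ≈ 1.1650.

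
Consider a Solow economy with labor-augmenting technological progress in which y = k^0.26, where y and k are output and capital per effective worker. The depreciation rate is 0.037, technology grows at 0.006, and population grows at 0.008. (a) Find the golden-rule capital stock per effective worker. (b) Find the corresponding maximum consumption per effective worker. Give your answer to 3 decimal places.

n + g + δ = 0.008 + 0.006 + 0.037 = 0.051.
Golden rule sets MPK = n+g+δ: 0.26·k^(0.26−1) = 0.051, so k_gold = (0.26/0.051)^(1/0.74) ≈ 9.0355.
y_gold = 9.0355^0.26 ≈ 1.7723; c_gold = y_gold − 0.051·k_gold ≈ 1.3115.

(a) k_gold ≈ 9.035; (b) c_gold ≈ 1.312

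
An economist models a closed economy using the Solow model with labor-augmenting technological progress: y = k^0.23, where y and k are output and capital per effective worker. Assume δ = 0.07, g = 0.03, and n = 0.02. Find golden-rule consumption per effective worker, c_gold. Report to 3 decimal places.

n + g + δ = 0.02 + 0.03 + 0.07 = 0.12.
Maximizing c = f(k) − (n+g+δ)·k gives f'(k) = n+g+δ, i.e. 0.23·k^(0.23−1) = 0.12, so k_gold = (0.23/0.12)^(1/0.77) ≈ 2.3278.
y_gold = 2.3278^0.23 ≈ 1.2145.
c_gold = y_gold − (n+g+δ)·k_gold = 1.2145 − 0.12·2.3278 ≈ 0.9352.

c_gold ≈ 0.935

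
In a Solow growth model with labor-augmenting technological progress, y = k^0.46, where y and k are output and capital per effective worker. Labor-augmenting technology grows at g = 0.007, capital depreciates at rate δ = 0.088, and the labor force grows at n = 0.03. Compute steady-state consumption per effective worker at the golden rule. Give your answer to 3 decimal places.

Break-even investment rate: n + g + δ = 0.03 + 0.007 + 0.088 = 0.125.
At the golden rule the marginal product of capital equals n+g+δ: 0.46·k^(0.46−1) = 0.125. Solving, k_gold = (0.46/0.125)^(1/0.54) ≈ 11.1652.
y_gold = 11.1652^0.46 ≈ 3.0340.
c_gold = y_gold − (n+g+δ)·k_gold = 3.0340 − 0.125·11.1652 ≈ 1.6384.

c_gold ≈ 1.638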